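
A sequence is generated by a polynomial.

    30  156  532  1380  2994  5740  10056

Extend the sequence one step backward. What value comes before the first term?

4

Δ: 126, 376, 848, 1614, 2746, 4316
Δ²: 250, 472, 766, 1132, 1570
Δ³: 222, 294, 366, 438
Δ⁴: 72, 72, 72
The fourth differences are constant at 72.
Work back: 222 − 72 = 150;  250 − 150 = 100;  126 − 100 = 26;  30 − 26 = 4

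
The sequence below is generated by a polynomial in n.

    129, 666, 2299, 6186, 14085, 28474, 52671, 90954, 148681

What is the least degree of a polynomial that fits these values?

537, 1633, 3887, 7899, 14389, 24197, 38283, 57727
1096, 2254, 4012, 6490, 9808, 14086, 19444
1158, 1758, 2478, 3318, 4278, 5358
600, 720, 840, 960, 1080
120, 120, 120, 120
The fifth differences are constant, so the polynomial has degree 5.

5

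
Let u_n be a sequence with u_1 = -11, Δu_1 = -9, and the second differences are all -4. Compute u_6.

Build the table forward from the leading diagonal:
Second differences: -4, -4, -4, -4, -4, -4
First differences: -9, -13, -17, -21, -25, -29
u: -11, -20, -33, -50, -71, -96

-96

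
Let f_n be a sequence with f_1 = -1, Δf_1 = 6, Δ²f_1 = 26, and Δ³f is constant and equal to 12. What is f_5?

227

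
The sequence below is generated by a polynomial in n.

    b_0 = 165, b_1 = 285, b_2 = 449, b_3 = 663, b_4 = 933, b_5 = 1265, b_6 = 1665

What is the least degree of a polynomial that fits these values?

3

D1: 120, 164, 214, 270, 332, 400
D2: 44, 50, 56, 62, 68
D3: 6, 6, 6, 6
The third differences are constant, so the polynomial has degree 3.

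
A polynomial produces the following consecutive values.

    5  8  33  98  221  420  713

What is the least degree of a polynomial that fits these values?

3, 25, 65, 123, 199, 293
22, 40, 58, 76, 94
18, 18, 18, 18
The third differences are constant, so the polynomial has degree 3.

3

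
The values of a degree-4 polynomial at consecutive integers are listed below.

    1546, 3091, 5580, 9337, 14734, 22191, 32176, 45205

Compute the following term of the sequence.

61842

D1: 1545, 2489, 3757, 5397, 7457, 9985, 13029
D2: 944, 1268, 1640, 2060, 2528, 3044
D3: 324, 372, 420, 468, 516
D4: 48, 48, 48, 48
Constant fourth difference = 48, so extend:
516 + 48 = 564;  3044 + 564 = 3608;  13029 + 3608 = 16637;  45205 + 16637 = 61842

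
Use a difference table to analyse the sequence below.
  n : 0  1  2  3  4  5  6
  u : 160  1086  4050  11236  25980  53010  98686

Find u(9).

440710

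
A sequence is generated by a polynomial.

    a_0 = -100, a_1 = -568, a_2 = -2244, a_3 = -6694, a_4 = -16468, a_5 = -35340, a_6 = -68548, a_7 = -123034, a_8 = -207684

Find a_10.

Δ: -468 , -1676 , -4450 , -9774 , -18872 , -33208 , -54486 , -84650
Δ²: -1208 , -2774 , -5324 , -9098 , -14336 , -21278 , -30164
Δ³: -1566 , -2550 , -3774 , -5238 , -6942 , -8886
Δ⁴: -984 , -1224 , -1464 , -1704 , -1944
Δ⁵: -240 , -240 , -240 , -240
Fifth differences constant at -240.
-1944 − 240 = -2184;  -8886 − 2184 = -11070;  -30164 − 11070 = -41234;  -84650 − 41234 = -125884;  -207684 − 125884 = -333568
-2184 − 240 = -2424;  -11070 − 2424 = -13494;  -41234 − 13494 = -54728;  -125884 − 54728 = -180612;  -333568 − 180612 = -514180

-514180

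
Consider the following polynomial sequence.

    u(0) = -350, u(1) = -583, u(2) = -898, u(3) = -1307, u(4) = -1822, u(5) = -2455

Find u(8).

-5182

D1: -233, -315, -409, -515, -633
D2: -82, -94, -106, -118
D3: -12, -12, -12
Third differences constant at -12.
-118 − 12 = -130;  -633 − 130 = -763;  -2455 − 763 = -3218
-130 − 12 = -142;  -763 − 142 = -905;  -3218 − 905 = -4123
-142 − 12 = -154;  -905 − 154 = -1059;  -4123 − 1059 = -5182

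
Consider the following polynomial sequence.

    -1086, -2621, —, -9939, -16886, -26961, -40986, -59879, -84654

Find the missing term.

Using the last 6 terms:
First differences: -6947, -10075, -14025, -18893, -24775
Second differences: -3128, -3950, -4868, -5882
Third differences: -822, -918, -1014
Fourth differences: -96, -96
Constant fourth difference = -96.
Extend backward: -822 + 96 = -726;  -3128 + 726 = -2402;  -6947 + 2402 = -4545;  -9939 + 4545 = -5394

-5394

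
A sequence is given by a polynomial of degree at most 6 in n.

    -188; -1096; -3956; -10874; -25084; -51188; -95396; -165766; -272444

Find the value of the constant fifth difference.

-240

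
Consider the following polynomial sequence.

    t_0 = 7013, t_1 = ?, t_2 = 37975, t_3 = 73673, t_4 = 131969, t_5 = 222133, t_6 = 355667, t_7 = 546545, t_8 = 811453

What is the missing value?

17597

Using the last 7 terms:
Δ: 35698  58296  90164  133534  190878  264908
Δ²: 22598  31868  43370  57344  74030
Δ³: 9270  11502  13974  16686
Δ⁴: 2232  2472  2712
Δ⁵: 240  240
Constant fifth difference = 240.
Extend backward: 2232 − 240 = 1992;  9270 − 1992 = 7278;  22598 − 7278 = 15320;  35698 − 15320 = 20378;  37975 − 20378 = 17597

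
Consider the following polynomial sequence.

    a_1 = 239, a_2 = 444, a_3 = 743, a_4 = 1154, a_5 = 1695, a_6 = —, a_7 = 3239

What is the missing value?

2384

Using the first 5 terms:
First differences: 205, 299, 411, 541
Second differences: 94, 112, 130
Third differences: 18, 18
Constant third difference = 18.
Extend forward: 130 + 18 = 148;  541 + 148 = 689;  1695 + 689 = 2384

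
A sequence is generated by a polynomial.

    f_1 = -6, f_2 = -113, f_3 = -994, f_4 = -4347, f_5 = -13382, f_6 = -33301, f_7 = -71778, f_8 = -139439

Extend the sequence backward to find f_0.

-7

First differences: -107  -881  -3353  -9035  -19919  -38477  -67661
Second differences: -774  -2472  -5682  -10884  -18558  -29184
Third differences: -1698  -3210  -5202  -7674  -10626
Fourth differences: -1512  -1992  -2472  -2952
Fifth differences: -480  -480  -480
The fifth differences are constant at -480.
Work back: -1512 + 480 = -1032;  -1698 + 1032 = -666;  -774 + 666 = -108;  -107 + 108 = 1;  -6 − 1 = -7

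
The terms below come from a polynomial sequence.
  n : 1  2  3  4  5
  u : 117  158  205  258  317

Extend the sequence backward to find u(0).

First differences: 41, 47, 53, 59
Second differences: 6, 6, 6
The second differences are constant at 6.
Work back: 41 − 6 = 35;  117 − 35 = 82

82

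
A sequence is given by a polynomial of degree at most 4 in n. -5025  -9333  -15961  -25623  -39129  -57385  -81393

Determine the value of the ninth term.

First differences: -4308, -6628, -9662, -13506, -18256, -24008
Second differences: -2320, -3034, -3844, -4750, -5752
Third differences: -714, -810, -906, -1002
Fourth differences: -96, -96, -96
Fourth differences constant at -96.
-1002 − 96 = -1098;  -5752 − 1098 = -6850;  -24008 − 6850 = -30858;  -81393 − 30858 = -112251
-1098 − 96 = -1194;  -6850 − 1194 = -8044;  -30858 − 8044 = -38902;  -112251 − 38902 = -151153

-151153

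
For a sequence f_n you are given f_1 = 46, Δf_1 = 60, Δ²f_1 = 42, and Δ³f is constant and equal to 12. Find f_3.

208

Build the table forward from the leading diagonal:
Third differences: 12  12  12
Second differences: 42  54  66
First differences: 60  102  156
f: 46  106  208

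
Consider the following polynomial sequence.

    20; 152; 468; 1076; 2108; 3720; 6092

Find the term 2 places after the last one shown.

132, 316, 608, 1032, 1612, 2372
184, 292, 424, 580, 760
108, 132, 156, 180
24, 24, 24
Constant fourth difference = 24, so extend:
180 + 24 = 204;  760 + 204 = 964;  2372 + 964 = 3336;  6092 + 3336 = 9428
204 + 24 = 228;  964 + 228 = 1192;  3336 + 1192 = 4528;  9428 + 4528 = 13956

13956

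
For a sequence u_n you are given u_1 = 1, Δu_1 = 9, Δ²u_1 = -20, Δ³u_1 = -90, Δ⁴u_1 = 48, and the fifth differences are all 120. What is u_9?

4553

Build the table forward from the leading diagonal:
Δ⁵: 120  120  120  120  120  120  120  120  120
Δ⁴: 48  168  288  408  528  648  768  888  1008
Δ³: -90  -42  126  414  822  1350  1998  2766  3654
Δ²: -20  -110  -152  -26  388  1210  2560  4558  7324
Δ: 9  -11  -121  -273  -299  89  1299  3859  8417
u: 1  10  -1  -122  -395  -694  -605  694  4553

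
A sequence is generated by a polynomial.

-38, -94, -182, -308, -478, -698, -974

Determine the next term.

-1312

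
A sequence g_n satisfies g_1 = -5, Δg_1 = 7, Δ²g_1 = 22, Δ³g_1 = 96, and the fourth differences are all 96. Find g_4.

Build the table forward from the leading diagonal:
Fourth differences: 96, 96, 96, 96
Third differences: 96, 192, 288, 384
Second differences: 22, 118, 310, 598
First differences: 7, 29, 147, 457
g: -5, 2, 31, 178

178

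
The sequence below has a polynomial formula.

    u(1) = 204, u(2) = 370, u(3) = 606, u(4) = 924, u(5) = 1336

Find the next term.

1854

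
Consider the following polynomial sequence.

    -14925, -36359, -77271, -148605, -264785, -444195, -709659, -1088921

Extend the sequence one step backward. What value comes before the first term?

First differences: -21434  -40912  -71334  -116180  -179410  -265464  -379262
Second differences: -19478  -30422  -44846  -63230  -86054  -113798
Third differences: -10944  -14424  -18384  -22824  -27744
Fourth differences: -3480  -3960  -4440  -4920
Fifth differences: -480  -480  -480
The fifth differences are constant at -480.
Work back: -3480 + 480 = -3000;  -10944 + 3000 = -7944;  -19478 + 7944 = -11534;  -21434 + 11534 = -9900;  -14925 + 9900 = -5025

-5025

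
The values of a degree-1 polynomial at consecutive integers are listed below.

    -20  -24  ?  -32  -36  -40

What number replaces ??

Using the last 3 terms:
-4, -4
Constant first difference = -4.
Extend backward: -32 + 4 = -28

-28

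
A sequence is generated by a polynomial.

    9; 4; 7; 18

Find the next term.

37

-5 , 3 , 11
8 , 8
Second differences constant at 8.
11 + 8 = 19;  18 + 19 = 37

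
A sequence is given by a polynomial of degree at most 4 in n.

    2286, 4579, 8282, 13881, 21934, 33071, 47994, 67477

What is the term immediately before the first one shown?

989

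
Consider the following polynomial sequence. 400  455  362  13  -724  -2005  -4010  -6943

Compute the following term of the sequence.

Δ: 55  -93  -349  -737  -1281  -2005  -2933
Δ²: -148  -256  -388  -544  -724  -928
Δ³: -108  -132  -156  -180  -204
Δ⁴: -24  -24  -24  -24
The fourth differences are constant (-24).
-204 − 24 = -228;  -928 − 228 = -1156;  -2933 − 1156 = -4089;  -6943 − 4089 = -11032

-11032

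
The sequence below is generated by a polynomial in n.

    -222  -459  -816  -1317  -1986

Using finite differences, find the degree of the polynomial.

3

D1: -237, -357, -501, -669
D2: -120, -144, -168
D3: -24, -24
The third differences are constant, so the polynomial has degree 3.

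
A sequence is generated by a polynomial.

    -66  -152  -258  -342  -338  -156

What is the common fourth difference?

D1: -86, -106, -84, 4, 182
D2: -20, 22, 88, 178
D3: 42, 66, 90
D4: 24, 24

24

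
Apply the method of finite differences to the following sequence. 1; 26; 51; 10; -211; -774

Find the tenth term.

D1: 25, 25, -41, -221, -563
D2: 0, -66, -180, -342
D3: -66, -114, -162
D4: -48, -48
Fourth differences constant at -48.
-162 − 48 = -210;  -342 − 210 = -552;  -563 − 552 = -1115;  -774 − 1115 = -1889
-210 − 48 = -258;  -552 − 258 = -810;  -1115 − 810 = -1925;  -1889 − 1925 = -3814
-258 − 48 = -306;  -810 − 306 = -1116;  -1925 − 1116 = -3041;  -3814 − 3041 = -6855
-306 − 48 = -354;  -1116 − 354 = -1470;  -3041 − 1470 = -4511;  -6855 − 4511 = -11366

-11366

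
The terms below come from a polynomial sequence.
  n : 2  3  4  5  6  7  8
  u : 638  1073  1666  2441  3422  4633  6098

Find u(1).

435, 593, 775, 981, 1211, 1465
158, 182, 206, 230, 254
24, 24, 24, 24
The third differences are constant at 24.
Work back: 158 − 24 = 134;  435 − 134 = 301;  638 − 301 = 337

337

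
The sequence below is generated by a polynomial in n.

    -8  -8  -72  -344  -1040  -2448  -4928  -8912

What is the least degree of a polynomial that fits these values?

0, -64, -272, -696, -1408, -2480, -3984
-64, -208, -424, -712, -1072, -1504
-144, -216, -288, -360, -432
-72, -72, -72, -72
The fourth differences are constant, so the polynomial has degree 4.

4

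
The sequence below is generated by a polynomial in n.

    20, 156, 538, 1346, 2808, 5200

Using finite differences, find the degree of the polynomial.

First differences: 136, 382, 808, 1462, 2392
Second differences: 246, 426, 654, 930
Third differences: 180, 228, 276
Fourth differences: 48, 48
The fourth differences are constant, so the polynomial has degree 4.

4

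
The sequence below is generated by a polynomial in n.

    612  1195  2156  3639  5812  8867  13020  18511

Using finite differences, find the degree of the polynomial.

583, 961, 1483, 2173, 3055, 4153, 5491
378, 522, 690, 882, 1098, 1338
144, 168, 192, 216, 240
24, 24, 24, 24
The fourth differences are constant, so the polynomial has degree 4.

4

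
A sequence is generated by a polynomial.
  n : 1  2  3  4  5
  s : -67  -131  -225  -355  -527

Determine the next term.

-747

-64 , -94 , -130 , -172
-30 , -36 , -42
-6 , -6
Third differences constant at -6.
-42 − 6 = -48;  -172 − 48 = -220;  -527 − 220 = -747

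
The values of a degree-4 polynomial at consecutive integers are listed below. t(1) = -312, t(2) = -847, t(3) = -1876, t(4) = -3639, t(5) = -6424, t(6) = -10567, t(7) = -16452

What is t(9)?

First differences: -535 , -1029 , -1763 , -2785 , -4143 , -5885
Second differences: -494 , -734 , -1022 , -1358 , -1742
Third differences: -240 , -288 , -336 , -384
Fourth differences: -48 , -48 , -48
Constant fourth difference = -48, so extend:
-384 − 48 = -432;  -1742 − 432 = -2174;  -5885 − 2174 = -8059;  -16452 − 8059 = -24511
-432 − 48 = -480;  -2174 − 480 = -2654;  -8059 − 2654 = -10713;  -24511 − 10713 = -35224

-35224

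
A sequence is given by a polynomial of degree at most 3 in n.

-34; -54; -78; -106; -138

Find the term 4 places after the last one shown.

-20 , -24 , -28 , -32
-4 , -4 , -4
The second differences are constant (-4).
-32 − 4 = -36;  -138 − 36 = -174
-36 − 4 = -40;  -174 − 40 = -214
-40 − 4 = -44;  -214 − 44 = -258
-44 − 4 = -48;  -258 − 48 = -306

-306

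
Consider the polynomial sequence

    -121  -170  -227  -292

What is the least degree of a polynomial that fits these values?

2

First differences: -49, -57, -65
Second differences: -8, -8
The second differences are constant, so the polynomial has degree 2.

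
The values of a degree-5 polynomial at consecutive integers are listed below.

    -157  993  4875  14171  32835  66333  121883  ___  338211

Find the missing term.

208695

Using the first 7 terms:
Δ: 1150, 3882, 9296, 18664, 33498, 55550
Δ²: 2732, 5414, 9368, 14834, 22052
Δ³: 2682, 3954, 5466, 7218
Δ⁴: 1272, 1512, 1752
Δ⁵: 240, 240
Constant fifth difference = 240.
Extend forward: 1752 + 240 = 1992;  7218 + 1992 = 9210;  22052 + 9210 = 31262;  55550 + 31262 = 86812;  121883 + 86812 = 208695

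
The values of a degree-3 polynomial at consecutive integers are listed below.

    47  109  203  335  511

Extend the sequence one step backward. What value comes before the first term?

D1: 62  94  132  176
D2: 32  38  44
D3: 6  6
The third differences are constant at 6.
Work back: 32 − 6 = 26;  62 − 26 = 36;  47 − 36 = 11

11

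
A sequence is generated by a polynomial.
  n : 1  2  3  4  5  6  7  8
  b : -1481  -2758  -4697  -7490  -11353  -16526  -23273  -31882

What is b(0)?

-1277  -1939  -2793  -3863  -5173  -6747  -8609
-662  -854  -1070  -1310  -1574  -1862
-192  -216  -240  -264  -288
-24  -24  -24  -24
The fourth differences are constant at -24.
Work back: -192 + 24 = -168;  -662 + 168 = -494;  -1277 + 494 = -783;  -1481 + 783 = -698

-698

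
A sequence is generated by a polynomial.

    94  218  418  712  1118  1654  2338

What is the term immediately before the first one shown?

28

First differences: 124  200  294  406  536  684
Second differences: 76  94  112  130  148
Third differences: 18  18  18  18
The third differences are constant at 18.
Work back: 76 − 18 = 58;  124 − 58 = 66;  94 − 66 = 28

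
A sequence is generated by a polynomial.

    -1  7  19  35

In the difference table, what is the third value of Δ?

First differences: 8, 12, 16
Second differences: 4, 4

16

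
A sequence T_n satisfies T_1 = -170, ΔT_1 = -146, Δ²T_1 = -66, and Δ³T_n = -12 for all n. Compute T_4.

-818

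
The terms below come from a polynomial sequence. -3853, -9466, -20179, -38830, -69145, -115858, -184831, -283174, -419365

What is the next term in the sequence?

-603370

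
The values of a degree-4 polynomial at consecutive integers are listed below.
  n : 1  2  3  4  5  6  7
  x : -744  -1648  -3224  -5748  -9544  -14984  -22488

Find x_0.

-284

Δ: -904  -1576  -2524  -3796  -5440  -7504
Δ²: -672  -948  -1272  -1644  -2064
Δ³: -276  -324  -372  -420
Δ⁴: -48  -48  -48
The fourth differences are constant at -48.
Work back: -276 + 48 = -228;  -672 + 228 = -444;  -904 + 444 = -460;  -744 + 460 = -284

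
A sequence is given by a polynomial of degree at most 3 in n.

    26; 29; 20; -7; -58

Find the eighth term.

-415

3, -9, -27, -51
-12, -18, -24
-6, -6
The third differences are constant (-6).
-24 − 6 = -30;  -51 − 30 = -81;  -58 − 81 = -139
-30 − 6 = -36;  -81 − 36 = -117;  -139 − 117 = -256
-36 − 6 = -42;  -117 − 42 = -159;  -256 − 159 = -415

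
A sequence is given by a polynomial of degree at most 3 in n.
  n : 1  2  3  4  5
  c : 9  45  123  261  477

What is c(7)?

1215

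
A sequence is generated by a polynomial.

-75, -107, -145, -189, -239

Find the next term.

-295

D1: -32, -38, -44, -50
D2: -6, -6, -6
Second differences constant at -6.
-50 − 6 = -56;  -239 − 56 = -295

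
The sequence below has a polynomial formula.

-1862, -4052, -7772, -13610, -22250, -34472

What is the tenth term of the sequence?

-138140

D1: -2190, -3720, -5838, -8640, -12222
D2: -1530, -2118, -2802, -3582
D3: -588, -684, -780
D4: -96, -96
The fourth differences are constant (-96).
-780 − 96 = -876;  -3582 − 876 = -4458;  -12222 − 4458 = -16680;  -34472 − 16680 = -51152
-876 − 96 = -972;  -4458 − 972 = -5430;  -16680 − 5430 = -22110;  -51152 − 22110 = -73262
-972 − 96 = -1068;  -5430 − 1068 = -6498;  -22110 − 6498 = -28608;  -73262 − 28608 = -101870
-1068 − 96 = -1164;  -6498 − 1164 = -7662;  -28608 − 7662 = -36270;  -101870 − 36270 = -138140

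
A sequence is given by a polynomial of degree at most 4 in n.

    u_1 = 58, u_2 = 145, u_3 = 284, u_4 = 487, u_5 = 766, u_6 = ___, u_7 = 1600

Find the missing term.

1133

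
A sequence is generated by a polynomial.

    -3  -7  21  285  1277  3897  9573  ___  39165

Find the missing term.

Using the first 7 terms:
-4  28  264  992  2620  5676
32  236  728  1628  3056
204  492  900  1428
288  408  528
120  120
Constant fifth difference = 120.
Extend forward: 528 + 120 = 648;  1428 + 648 = 2076;  3056 + 2076 = 5132;  5676 + 5132 = 10808;  9573 + 10808 = 20381

20381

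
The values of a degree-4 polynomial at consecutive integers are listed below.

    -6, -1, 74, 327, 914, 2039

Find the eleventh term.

26234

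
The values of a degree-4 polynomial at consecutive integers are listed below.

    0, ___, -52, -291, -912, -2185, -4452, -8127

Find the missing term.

3

Using the last 6 terms:
Δ: -239, -621, -1273, -2267, -3675
Δ²: -382, -652, -994, -1408
Δ³: -270, -342, -414
Δ⁴: -72, -72
Constant fourth difference = -72.
Extend backward: -270 + 72 = -198;  -382 + 198 = -184;  -239 + 184 = -55;  -52 + 55 = 3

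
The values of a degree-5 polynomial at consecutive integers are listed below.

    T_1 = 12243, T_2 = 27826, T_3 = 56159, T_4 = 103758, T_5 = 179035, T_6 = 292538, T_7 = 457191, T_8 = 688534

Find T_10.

1427970

D1: 15583, 28333, 47599, 75277, 113503, 164653, 231343
D2: 12750, 19266, 27678, 38226, 51150, 66690
D3: 6516, 8412, 10548, 12924, 15540
D4: 1896, 2136, 2376, 2616
D5: 240, 240, 240
Constant fifth difference = 240, so extend:
2616 + 240 = 2856;  15540 + 2856 = 18396;  66690 + 18396 = 85086;  231343 + 85086 = 316429;  688534 + 316429 = 1004963
2856 + 240 = 3096;  18396 + 3096 = 21492;  85086 + 21492 = 106578;  316429 + 106578 = 423007;  1004963 + 423007 = 1427970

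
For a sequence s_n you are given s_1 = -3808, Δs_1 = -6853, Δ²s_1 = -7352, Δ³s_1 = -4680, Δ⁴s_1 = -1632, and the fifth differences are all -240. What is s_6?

Build the table forward from the leading diagonal:
Fifth differences: -240  -240  -240  -240  -240  -240
Fourth differences: -1632  -1872  -2112  -2352  -2592  -2832
Third differences: -4680  -6312  -8184  -10296  -12648  -15240
Second differences: -7352  -12032  -18344  -26528  -36824  -49472
First differences: -6853  -14205  -26237  -44581  -71109  -107933
s: -3808  -10661  -24866  -51103  -95684  -166793

-166793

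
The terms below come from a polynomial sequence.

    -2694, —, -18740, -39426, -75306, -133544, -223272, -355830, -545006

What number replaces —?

Using the last 7 terms:
Δ: -20686, -35880, -58238, -89728, -132558, -189176
Δ²: -15194, -22358, -31490, -42830, -56618
Δ³: -7164, -9132, -11340, -13788
Δ⁴: -1968, -2208, -2448
Δ⁵: -240, -240
Constant fifth difference = -240.
Extend backward: -1968 + 240 = -1728;  -7164 + 1728 = -5436;  -15194 + 5436 = -9758;  -20686 + 9758 = -10928;  -18740 + 10928 = -7812

-7812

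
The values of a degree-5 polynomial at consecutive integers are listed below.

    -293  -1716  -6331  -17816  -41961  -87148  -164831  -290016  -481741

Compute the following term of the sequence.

-763556

-1423 , -4615 , -11485 , -24145 , -45187 , -77683 , -125185 , -191725
-3192 , -6870 , -12660 , -21042 , -32496 , -47502 , -66540
-3678 , -5790 , -8382 , -11454 , -15006 , -19038
-2112 , -2592 , -3072 , -3552 , -4032
-480 , -480 , -480 , -480
The fifth differences are constant (-480).
-4032 − 480 = -4512;  -19038 − 4512 = -23550;  -66540 − 23550 = -90090;  -191725 − 90090 = -281815;  -481741 − 281815 = -763556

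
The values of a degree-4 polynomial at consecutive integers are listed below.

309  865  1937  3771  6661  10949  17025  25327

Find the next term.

36341

Δ: 556, 1072, 1834, 2890, 4288, 6076, 8302
Δ²: 516, 762, 1056, 1398, 1788, 2226
Δ³: 246, 294, 342, 390, 438
Δ⁴: 48, 48, 48, 48
The fourth differences are constant (48).
438 + 48 = 486;  2226 + 486 = 2712;  8302 + 2712 = 11014;  25327 + 11014 = 36341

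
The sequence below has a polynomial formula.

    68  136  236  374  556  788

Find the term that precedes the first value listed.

26

First differences: 68  100  138  182  232
Second differences: 32  38  44  50
Third differences: 6  6  6
The third differences are constant at 6.
Work back: 32 − 6 = 26;  68 − 26 = 42;  68 − 42 = 26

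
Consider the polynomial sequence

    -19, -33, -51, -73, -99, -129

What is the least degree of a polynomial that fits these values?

2

Δ: -14, -18, -22, -26, -30
Δ²: -4, -4, -4, -4
The second differences are constant, so the polynomial has degree 2.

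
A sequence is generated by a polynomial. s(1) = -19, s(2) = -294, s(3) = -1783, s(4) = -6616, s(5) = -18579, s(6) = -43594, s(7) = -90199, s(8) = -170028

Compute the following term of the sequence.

D1: -275, -1489, -4833, -11963, -25015, -46605, -79829
D2: -1214, -3344, -7130, -13052, -21590, -33224
D3: -2130, -3786, -5922, -8538, -11634
D4: -1656, -2136, -2616, -3096
D5: -480, -480, -480
The fifth differences are constant (-480).
-3096 − 480 = -3576;  -11634 − 3576 = -15210;  -33224 − 15210 = -48434;  -79829 − 48434 = -128263;  -170028 − 128263 = -298291

-298291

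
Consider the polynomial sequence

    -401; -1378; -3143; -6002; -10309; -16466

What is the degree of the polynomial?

4

D1: -977, -1765, -2859, -4307, -6157
D2: -788, -1094, -1448, -1850
D3: -306, -354, -402
D4: -48, -48
The fourth differences are constant, so the polynomial has degree 4.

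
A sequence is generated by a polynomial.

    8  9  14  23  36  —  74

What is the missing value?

53

Using the first 5 terms:
1, 5, 9, 13
4, 4, 4
Constant second difference = 4.
Extend forward: 13 + 4 = 17;  36 + 17 = 53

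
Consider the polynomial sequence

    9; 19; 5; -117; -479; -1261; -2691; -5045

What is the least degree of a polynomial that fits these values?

First differences: 10, -14, -122, -362, -782, -1430, -2354
Second differences: -24, -108, -240, -420, -648, -924
Third differences: -84, -132, -180, -228, -276
Fourth differences: -48, -48, -48, -48
The fourth differences are constant, so the polynomial has degree 4.

4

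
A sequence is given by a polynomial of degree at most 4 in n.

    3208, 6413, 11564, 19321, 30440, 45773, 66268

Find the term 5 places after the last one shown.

286073

First differences: 3205, 5151, 7757, 11119, 15333, 20495
Second differences: 1946, 2606, 3362, 4214, 5162
Third differences: 660, 756, 852, 948
Fourth differences: 96, 96, 96
Fourth differences constant at 96.
948 + 96 = 1044;  5162 + 1044 = 6206;  20495 + 6206 = 26701;  66268 + 26701 = 92969
1044 + 96 = 1140;  6206 + 1140 = 7346;  26701 + 7346 = 34047;  92969 + 34047 = 127016
1140 + 96 = 1236;  7346 + 1236 = 8582;  34047 + 8582 = 42629;  127016 + 42629 = 169645
1236 + 96 = 1332;  8582 + 1332 = 9914;  42629 + 9914 = 52543;  169645 + 52543 = 222188
1332 + 96 = 1428;  9914 + 1428 = 11342;  52543 + 11342 = 63885;  222188 + 63885 = 286073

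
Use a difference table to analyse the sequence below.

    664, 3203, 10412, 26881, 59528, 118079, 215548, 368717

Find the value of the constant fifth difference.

First differences: 2539, 7209, 16469, 32647, 58551, 97469, 153169
Second differences: 4670, 9260, 16178, 25904, 38918, 55700
Third differences: 4590, 6918, 9726, 13014, 16782
Fourth differences: 2328, 2808, 3288, 3768
Fifth differences: 480, 480, 480

480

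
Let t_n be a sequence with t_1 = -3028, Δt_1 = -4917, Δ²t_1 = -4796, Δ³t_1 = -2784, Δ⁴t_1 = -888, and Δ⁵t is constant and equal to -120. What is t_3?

-17658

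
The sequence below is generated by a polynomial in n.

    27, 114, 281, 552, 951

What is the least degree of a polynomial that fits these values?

D1: 87, 167, 271, 399
D2: 80, 104, 128
D3: 24, 24
The third differences are constant, so the polynomial has degree 3.

3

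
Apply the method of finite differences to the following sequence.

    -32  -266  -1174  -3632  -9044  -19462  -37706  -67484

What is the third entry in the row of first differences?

Δ: -234, -908, -2458, -5412, -10418, -18244, -29778
Δ²: -674, -1550, -2954, -5006, -7826, -11534
Δ³: -876, -1404, -2052, -2820, -3708
Δ⁴: -528, -648, -768, -888
Δ⁵: -120, -120, -120

-2458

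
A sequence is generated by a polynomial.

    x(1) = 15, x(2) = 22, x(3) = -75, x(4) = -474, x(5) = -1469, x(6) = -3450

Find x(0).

Δ: 7  -97  -399  -995  -1981
Δ²: -104  -302  -596  -986
Δ³: -198  -294  -390
Δ⁴: -96  -96
The fourth differences are constant at -96.
Work back: -198 + 96 = -102;  -104 + 102 = -2;  7 + 2 = 9;  15 − 9 = 6

6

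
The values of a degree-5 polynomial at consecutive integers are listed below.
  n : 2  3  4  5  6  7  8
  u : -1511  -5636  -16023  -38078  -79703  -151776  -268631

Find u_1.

-258

First differences: -4125, -10387, -22055, -41625, -72073, -116855
Second differences: -6262, -11668, -19570, -30448, -44782
Third differences: -5406, -7902, -10878, -14334
Fourth differences: -2496, -2976, -3456
Fifth differences: -480, -480
The fifth differences are constant at -480.
Work back: -2496 + 480 = -2016;  -5406 + 2016 = -3390;  -6262 + 3390 = -2872;  -4125 + 2872 = -1253;  -1511 + 1253 = -258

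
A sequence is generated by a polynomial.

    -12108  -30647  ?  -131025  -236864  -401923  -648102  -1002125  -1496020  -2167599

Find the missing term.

-66850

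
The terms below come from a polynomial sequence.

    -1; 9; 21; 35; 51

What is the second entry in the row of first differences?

First differences: 10, 12, 14, 16
Second differences: 2, 2, 2

12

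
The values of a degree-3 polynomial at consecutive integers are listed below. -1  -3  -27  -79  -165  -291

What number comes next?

-463

Δ: -2, -24, -52, -86, -126
Δ²: -22, -28, -34, -40
Δ³: -6, -6, -6
Third differences constant at -6.
-40 − 6 = -46;  -126 − 46 = -172;  -291 − 172 = -463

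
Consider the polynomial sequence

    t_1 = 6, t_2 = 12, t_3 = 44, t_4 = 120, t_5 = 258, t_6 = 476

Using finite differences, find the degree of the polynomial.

3

6, 32, 76, 138, 218
26, 44, 62, 80
18, 18, 18
The third differences are constant, so the polynomial has degree 3.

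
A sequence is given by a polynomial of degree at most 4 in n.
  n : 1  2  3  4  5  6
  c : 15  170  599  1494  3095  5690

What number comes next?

9615

First differences: 155, 429, 895, 1601, 2595
Second differences: 274, 466, 706, 994
Third differences: 192, 240, 288
Fourth differences: 48, 48
Constant fourth difference = 48, so extend:
288 + 48 = 336;  994 + 336 = 1330;  2595 + 1330 = 3925;  5690 + 3925 = 9615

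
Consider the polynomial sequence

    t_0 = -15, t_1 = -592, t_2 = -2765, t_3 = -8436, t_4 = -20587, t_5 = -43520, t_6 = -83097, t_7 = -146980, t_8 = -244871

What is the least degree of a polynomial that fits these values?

Δ: -577, -2173, -5671, -12151, -22933, -39577, -63883, -97891
Δ²: -1596, -3498, -6480, -10782, -16644, -24306, -34008
Δ³: -1902, -2982, -4302, -5862, -7662, -9702
Δ⁴: -1080, -1320, -1560, -1800, -2040
Δ⁵: -240, -240, -240, -240
The fifth differences are constant, so the polynomial has degree 5.

5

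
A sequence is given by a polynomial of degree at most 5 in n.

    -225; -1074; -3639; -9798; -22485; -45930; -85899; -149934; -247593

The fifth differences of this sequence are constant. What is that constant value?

D1: -849, -2565, -6159, -12687, -23445, -39969, -64035, -97659
D2: -1716, -3594, -6528, -10758, -16524, -24066, -33624
D3: -1878, -2934, -4230, -5766, -7542, -9558
D4: -1056, -1296, -1536, -1776, -2016
D5: -240, -240, -240, -240

-240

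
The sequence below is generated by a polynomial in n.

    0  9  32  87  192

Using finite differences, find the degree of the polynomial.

Δ: 9, 23, 55, 105
Δ²: 14, 32, 50
Δ³: 18, 18
The third differences are constant, so the polynomial has degree 3.

3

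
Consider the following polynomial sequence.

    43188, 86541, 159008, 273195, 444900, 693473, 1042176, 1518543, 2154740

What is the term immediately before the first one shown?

19175

Δ: 43353  72467  114187  171705  248573  348703  476367  636197
Δ²: 29114  41720  57518  76868  100130  127664  159830
Δ³: 12606  15798  19350  23262  27534  32166
Δ⁴: 3192  3552  3912  4272  4632
Δ⁵: 360  360  360  360
The fifth differences are constant at 360.
Work back: 3192 − 360 = 2832;  12606 − 2832 = 9774;  29114 − 9774 = 19340;  43353 − 19340 = 24013;  43188 − 24013 = 19175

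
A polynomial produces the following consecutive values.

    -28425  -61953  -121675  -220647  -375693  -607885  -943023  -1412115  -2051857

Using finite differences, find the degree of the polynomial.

5

D1: -33528, -59722, -98972, -155046, -232192, -335138, -469092, -639742
D2: -26194, -39250, -56074, -77146, -102946, -133954, -170650
D3: -13056, -16824, -21072, -25800, -31008, -36696
D4: -3768, -4248, -4728, -5208, -5688
D5: -480, -480, -480, -480
The fifth differences are constant, so the polynomial has degree 5.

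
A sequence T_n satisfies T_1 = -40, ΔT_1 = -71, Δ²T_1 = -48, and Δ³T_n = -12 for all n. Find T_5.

Build the table forward from the leading diagonal:
Third differences: -12  -12  -12  -12  -12
Second differences: -48  -60  -72  -84  -96
First differences: -71  -119  -179  -251  -335
T: -40  -111  -230  -409  -660

-660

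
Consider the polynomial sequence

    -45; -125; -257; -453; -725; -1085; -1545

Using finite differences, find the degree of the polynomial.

D1: -80, -132, -196, -272, -360, -460
D2: -52, -64, -76, -88, -100
D3: -12, -12, -12, -12
The third differences are constant, so the polynomial has degree 3.

3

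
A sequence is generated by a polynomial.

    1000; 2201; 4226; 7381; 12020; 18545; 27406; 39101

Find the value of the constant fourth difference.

D1: 1201, 2025, 3155, 4639, 6525, 8861, 11695
D2: 824, 1130, 1484, 1886, 2336, 2834
D3: 306, 354, 402, 450, 498
D4: 48, 48, 48, 48

48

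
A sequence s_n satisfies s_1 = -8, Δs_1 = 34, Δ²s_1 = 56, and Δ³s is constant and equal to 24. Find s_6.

962

Build the table forward from the leading diagonal:
Δ³: 24, 24, 24, 24, 24, 24
Δ²: 56, 80, 104, 128, 152, 176
Δ: 34, 90, 170, 274, 402, 554
s: -8, 26, 116, 286, 560, 962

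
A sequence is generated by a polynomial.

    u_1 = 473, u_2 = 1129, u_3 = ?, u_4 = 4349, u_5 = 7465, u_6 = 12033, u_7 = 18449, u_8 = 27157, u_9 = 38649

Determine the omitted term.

2337

Using the last 6 terms:
3116  4568  6416  8708  11492
1452  1848  2292  2784
396  444  492
48  48
Constant fourth difference = 48.
Extend backward: 396 − 48 = 348;  1452 − 348 = 1104;  3116 − 1104 = 2012;  4349 − 2012 = 2337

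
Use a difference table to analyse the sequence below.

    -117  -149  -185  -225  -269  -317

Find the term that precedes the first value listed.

-89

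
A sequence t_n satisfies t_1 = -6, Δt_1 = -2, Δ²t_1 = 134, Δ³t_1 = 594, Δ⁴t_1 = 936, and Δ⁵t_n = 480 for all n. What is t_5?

4102

Build the table forward from the leading diagonal:
Δ⁵: 480, 480, 480, 480, 480
Δ⁴: 936, 1416, 1896, 2376, 2856
Δ³: 594, 1530, 2946, 4842, 7218
Δ²: 134, 728, 2258, 5204, 10046
Δ: -2, 132, 860, 3118, 8322
t: -6, -8, 124, 984, 4102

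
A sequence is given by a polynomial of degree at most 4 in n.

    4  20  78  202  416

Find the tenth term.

3676

D1: 16  58  124  214
D2: 42  66  90
D3: 24  24
Constant third difference = 24, so extend:
90 + 24 = 114;  214 + 114 = 328;  416 + 328 = 744
114 + 24 = 138;  328 + 138 = 466;  744 + 466 = 1210
138 + 24 = 162;  466 + 162 = 628;  1210 + 628 = 1838
162 + 24 = 186;  628 + 186 = 814;  1838 + 814 = 2652
186 + 24 = 210;  814 + 210 = 1024;  2652 + 1024 = 3676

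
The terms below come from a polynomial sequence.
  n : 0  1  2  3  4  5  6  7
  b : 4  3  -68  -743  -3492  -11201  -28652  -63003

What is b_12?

First differences: -1  -71  -675  -2749  -7709  -17451  -34351
Second differences: -70  -604  -2074  -4960  -9742  -16900
Third differences: -534  -1470  -2886  -4782  -7158
Fourth differences: -936  -1416  -1896  -2376
Fifth differences: -480  -480  -480
Constant fifth difference = -480, so extend:
-2376 − 480 = -2856;  -7158 − 2856 = -10014;  -16900 − 10014 = -26914;  -34351 − 26914 = -61265;  -63003 − 61265 = -124268
-2856 − 480 = -3336;  -10014 − 3336 = -13350;  -26914 − 13350 = -40264;  -61265 − 40264 = -101529;  -124268 − 101529 = -225797
-3336 − 480 = -3816;  -13350 − 3816 = -17166;  -40264 − 17166 = -57430;  -101529 − 57430 = -158959;  -225797 − 158959 = -384756
-3816 − 480 = -4296;  -17166 − 4296 = -21462;  -57430 − 21462 = -78892;  -158959 − 78892 = -237851;  -384756 − 237851 = -622607
-4296 − 480 = -4776;  -21462 − 4776 = -26238;  -78892 − 26238 = -105130;  -237851 − 105130 = -342981;  -622607 − 342981 = -965588

-965588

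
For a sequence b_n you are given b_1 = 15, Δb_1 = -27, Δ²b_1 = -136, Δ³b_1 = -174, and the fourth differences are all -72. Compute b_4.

-648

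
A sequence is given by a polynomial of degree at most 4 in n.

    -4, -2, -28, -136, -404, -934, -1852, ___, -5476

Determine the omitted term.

Using the first 7 terms:
D1: 2, -26, -108, -268, -530, -918
D2: -28, -82, -160, -262, -388
D3: -54, -78, -102, -126
D4: -24, -24, -24
Constant fourth difference = -24.
Extend forward: -126 − 24 = -150;  -388 − 150 = -538;  -918 − 538 = -1456;  -1852 − 1456 = -3308

-3308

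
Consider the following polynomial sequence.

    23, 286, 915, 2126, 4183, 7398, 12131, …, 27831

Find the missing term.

18790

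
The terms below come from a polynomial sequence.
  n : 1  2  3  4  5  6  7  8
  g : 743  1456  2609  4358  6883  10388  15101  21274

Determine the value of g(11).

D1: 713 , 1153 , 1749 , 2525 , 3505 , 4713 , 6173
D2: 440 , 596 , 776 , 980 , 1208 , 1460
D3: 156 , 180 , 204 , 228 , 252
D4: 24 , 24 , 24 , 24
Constant fourth difference = 24, so extend:
252 + 24 = 276;  1460 + 276 = 1736;  6173 + 1736 = 7909;  21274 + 7909 = 29183
276 + 24 = 300;  1736 + 300 = 2036;  7909 + 2036 = 9945;  29183 + 9945 = 39128
300 + 24 = 324;  2036 + 324 = 2360;  9945 + 2360 = 12305;  39128 + 12305 = 51433

51433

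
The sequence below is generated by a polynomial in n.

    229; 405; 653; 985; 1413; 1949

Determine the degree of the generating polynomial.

3

First differences: 176, 248, 332, 428, 536
Second differences: 72, 84, 96, 108
Third differences: 12, 12, 12
The third differences are constant, so the polynomial has degree 3.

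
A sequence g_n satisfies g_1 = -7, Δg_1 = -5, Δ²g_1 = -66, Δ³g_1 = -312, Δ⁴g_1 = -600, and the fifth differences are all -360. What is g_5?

Build the table forward from the leading diagonal:
Fifth differences: -360, -360, -360, -360, -360
Fourth differences: -600, -960, -1320, -1680, -2040
Third differences: -312, -912, -1872, -3192, -4872
Second differences: -66, -378, -1290, -3162, -6354
First differences: -5, -71, -449, -1739, -4901
g: -7, -12, -83, -532, -2271

-2271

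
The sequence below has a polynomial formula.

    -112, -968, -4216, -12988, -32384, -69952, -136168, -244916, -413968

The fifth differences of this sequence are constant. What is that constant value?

-480

D1: -856, -3248, -8772, -19396, -37568, -66216, -108748, -169052
D2: -2392, -5524, -10624, -18172, -28648, -42532, -60304
D3: -3132, -5100, -7548, -10476, -13884, -17772
D4: -1968, -2448, -2928, -3408, -3888
D5: -480, -480, -480, -480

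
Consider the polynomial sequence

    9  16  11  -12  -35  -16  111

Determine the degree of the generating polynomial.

4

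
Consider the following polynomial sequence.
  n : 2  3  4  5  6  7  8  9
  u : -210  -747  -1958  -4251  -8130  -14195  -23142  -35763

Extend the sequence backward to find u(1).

-35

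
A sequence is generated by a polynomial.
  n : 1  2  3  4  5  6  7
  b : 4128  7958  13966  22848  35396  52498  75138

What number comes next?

3830 , 6008 , 8882 , 12548 , 17102 , 22640
2178 , 2874 , 3666 , 4554 , 5538
696 , 792 , 888 , 984
96 , 96 , 96
Fourth differences constant at 96.
984 + 96 = 1080;  5538 + 1080 = 6618;  22640 + 6618 = 29258;  75138 + 29258 = 104396

104396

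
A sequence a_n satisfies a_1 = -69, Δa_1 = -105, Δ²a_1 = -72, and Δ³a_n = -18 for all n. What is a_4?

-618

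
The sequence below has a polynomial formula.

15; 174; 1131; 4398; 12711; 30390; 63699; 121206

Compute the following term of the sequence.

214143

159, 957, 3267, 8313, 17679, 33309, 57507
798, 2310, 5046, 9366, 15630, 24198
1512, 2736, 4320, 6264, 8568
1224, 1584, 1944, 2304
360, 360, 360
Fifth differences constant at 360.
2304 + 360 = 2664;  8568 + 2664 = 11232;  24198 + 11232 = 35430;  57507 + 35430 = 92937;  121206 + 92937 = 214143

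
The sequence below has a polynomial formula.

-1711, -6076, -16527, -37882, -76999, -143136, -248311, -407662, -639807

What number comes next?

-967204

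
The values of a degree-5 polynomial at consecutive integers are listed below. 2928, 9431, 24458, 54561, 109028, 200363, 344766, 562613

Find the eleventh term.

D1: 6503  15027  30103  54467  91335  144403  217847
D2: 8524  15076  24364  36868  53068  73444
D3: 6552  9288  12504  16200  20376
D4: 2736  3216  3696  4176
D5: 480  480  480
Constant fifth difference = 480, so extend:
4176 + 480 = 4656;  20376 + 4656 = 25032;  73444 + 25032 = 98476;  217847 + 98476 = 316323;  562613 + 316323 = 878936
4656 + 480 = 5136;  25032 + 5136 = 30168;  98476 + 30168 = 128644;  316323 + 128644 = 444967;  878936 + 444967 = 1323903
5136 + 480 = 5616;  30168 + 5616 = 35784;  128644 + 35784 = 164428;  444967 + 164428 = 609395;  1323903 + 609395 = 1933298

1933298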